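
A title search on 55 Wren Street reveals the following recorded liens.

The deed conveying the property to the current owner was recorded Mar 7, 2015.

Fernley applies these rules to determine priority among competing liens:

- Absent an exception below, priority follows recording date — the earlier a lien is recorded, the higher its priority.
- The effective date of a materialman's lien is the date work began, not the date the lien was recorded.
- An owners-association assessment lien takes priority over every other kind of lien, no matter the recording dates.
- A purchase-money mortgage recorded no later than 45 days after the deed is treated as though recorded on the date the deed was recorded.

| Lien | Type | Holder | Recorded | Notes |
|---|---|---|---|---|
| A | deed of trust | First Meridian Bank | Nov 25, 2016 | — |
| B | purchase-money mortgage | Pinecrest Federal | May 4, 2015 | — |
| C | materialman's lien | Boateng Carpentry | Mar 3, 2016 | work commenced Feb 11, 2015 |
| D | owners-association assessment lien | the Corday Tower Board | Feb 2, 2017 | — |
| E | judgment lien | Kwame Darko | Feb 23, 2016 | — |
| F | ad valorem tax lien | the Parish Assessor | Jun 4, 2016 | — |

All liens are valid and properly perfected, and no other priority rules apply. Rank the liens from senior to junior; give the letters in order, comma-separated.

D, C, B, E, F, A

Effective dates after the stated exceptions: B was recorded 58 days after the deed — beyond 45 days — so no relation-back applies; C relates back to Feb 11, 2015 (work commenced).
D, as an owners-association assessment lien, has superpriority and ranks first.
Among the remaining liens, by effective date: C (Feb 11, 2015), B (May 4, 2015), E (Feb 23, 2016), F (Jun 4, 2016), A (Nov 25, 2016).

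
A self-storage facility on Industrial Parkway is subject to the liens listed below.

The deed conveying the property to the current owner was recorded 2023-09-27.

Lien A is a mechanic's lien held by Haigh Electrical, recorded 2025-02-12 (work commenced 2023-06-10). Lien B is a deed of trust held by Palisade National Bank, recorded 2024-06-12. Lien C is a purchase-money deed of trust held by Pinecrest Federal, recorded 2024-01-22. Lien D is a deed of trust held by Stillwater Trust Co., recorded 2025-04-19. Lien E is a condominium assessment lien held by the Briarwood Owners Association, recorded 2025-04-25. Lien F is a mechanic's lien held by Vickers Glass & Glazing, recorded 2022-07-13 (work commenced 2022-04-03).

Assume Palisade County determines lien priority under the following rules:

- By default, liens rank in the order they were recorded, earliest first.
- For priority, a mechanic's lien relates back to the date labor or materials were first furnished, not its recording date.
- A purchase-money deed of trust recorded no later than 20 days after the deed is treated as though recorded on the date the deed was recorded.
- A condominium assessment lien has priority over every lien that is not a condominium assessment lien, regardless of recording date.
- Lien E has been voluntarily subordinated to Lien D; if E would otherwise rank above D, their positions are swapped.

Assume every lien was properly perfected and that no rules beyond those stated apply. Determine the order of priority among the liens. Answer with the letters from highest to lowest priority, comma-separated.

First, effective dates: A is treated as recorded 2023-06-10, the work-commencement date; C was recorded 117 days after the deed — beyond 20 days — so no relation-back applies; F relates back to 2022-04-03 (work commenced).
E is a condominium assessment lien and takes priority over every other lien.
Ordering the rest by effective date: F (2022-04-03), A (2023-06-10), C (2024-01-22), B (2024-06-12), D (2025-04-19).
E would otherwise be senior to D, so under the subordination agreement E and D exchange positions.

D, F, A, C, B, E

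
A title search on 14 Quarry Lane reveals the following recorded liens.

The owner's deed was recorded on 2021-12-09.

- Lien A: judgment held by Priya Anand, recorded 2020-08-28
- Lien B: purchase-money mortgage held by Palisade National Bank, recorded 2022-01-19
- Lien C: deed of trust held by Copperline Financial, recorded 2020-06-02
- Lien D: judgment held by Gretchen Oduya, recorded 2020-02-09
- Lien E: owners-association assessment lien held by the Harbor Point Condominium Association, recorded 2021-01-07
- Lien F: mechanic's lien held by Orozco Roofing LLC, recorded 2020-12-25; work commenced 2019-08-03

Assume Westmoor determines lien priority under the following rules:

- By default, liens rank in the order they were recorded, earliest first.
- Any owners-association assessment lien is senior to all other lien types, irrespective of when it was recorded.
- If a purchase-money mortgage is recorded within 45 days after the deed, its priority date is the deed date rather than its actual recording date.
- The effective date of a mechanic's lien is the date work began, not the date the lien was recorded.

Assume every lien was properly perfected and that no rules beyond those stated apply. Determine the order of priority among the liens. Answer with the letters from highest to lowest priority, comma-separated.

Adjusting effective dates: B's effective date is the deed date, 2021-12-09; F is treated as recorded 2019-08-03, the work-commencement date.
E, as an owners-association assessment lien, has superpriority and ranks first.
The other liens, earliest effective date first: F (2019-08-03), D (2020-02-09), C (2020-06-02), A (2020-08-28), B (2021-12-09).

E, F, D, C, A, B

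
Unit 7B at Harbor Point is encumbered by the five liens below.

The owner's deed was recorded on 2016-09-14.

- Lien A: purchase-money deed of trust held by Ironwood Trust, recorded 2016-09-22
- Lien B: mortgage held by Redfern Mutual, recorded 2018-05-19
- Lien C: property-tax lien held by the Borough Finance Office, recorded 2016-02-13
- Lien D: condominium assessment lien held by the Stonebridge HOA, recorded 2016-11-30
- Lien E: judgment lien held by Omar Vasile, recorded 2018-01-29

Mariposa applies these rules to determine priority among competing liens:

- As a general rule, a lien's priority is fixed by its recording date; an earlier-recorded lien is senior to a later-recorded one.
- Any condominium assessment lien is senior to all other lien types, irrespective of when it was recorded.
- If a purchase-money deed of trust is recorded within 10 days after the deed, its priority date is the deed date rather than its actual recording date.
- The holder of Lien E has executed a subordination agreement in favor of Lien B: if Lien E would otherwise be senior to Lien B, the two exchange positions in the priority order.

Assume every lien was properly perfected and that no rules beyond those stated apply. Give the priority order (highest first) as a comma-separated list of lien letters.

D, C, A, B, E

Effective dates after the stated exceptions: A relates back to the deed date 2016-09-14.
As a condominium assessment lien, D is senior to every other lien.
Among the remaining liens, by effective date: C (2016-02-13), A (2016-09-14), E (2018-01-29), B (2018-05-19).
E is senior to B before the subordination, so the two trade places.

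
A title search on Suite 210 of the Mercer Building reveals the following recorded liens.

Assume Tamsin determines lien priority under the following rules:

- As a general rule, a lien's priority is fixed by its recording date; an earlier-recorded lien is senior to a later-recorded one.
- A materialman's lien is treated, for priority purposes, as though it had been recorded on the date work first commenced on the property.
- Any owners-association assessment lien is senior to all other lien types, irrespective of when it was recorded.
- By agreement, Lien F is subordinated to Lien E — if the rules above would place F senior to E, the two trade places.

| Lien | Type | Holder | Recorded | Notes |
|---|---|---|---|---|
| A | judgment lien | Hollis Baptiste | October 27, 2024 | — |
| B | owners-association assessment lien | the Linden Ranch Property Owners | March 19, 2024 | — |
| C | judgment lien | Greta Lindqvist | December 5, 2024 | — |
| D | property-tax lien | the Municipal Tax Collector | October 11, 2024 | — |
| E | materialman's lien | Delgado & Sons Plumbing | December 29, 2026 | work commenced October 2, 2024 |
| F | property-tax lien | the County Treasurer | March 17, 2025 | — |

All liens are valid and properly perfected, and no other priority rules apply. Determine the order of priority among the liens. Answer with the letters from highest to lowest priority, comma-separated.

B, E, D, A, C, F

Effective dates: E's effective date is October 2, 2024, when work began.
B, as an owners-association assessment lien, has superpriority and ranks first.
Remaining liens by effective date: E (October 2, 2024), D (October 11, 2024), A (October 27, 2024), C (December 5, 2024), F (March 17, 2025).
Since F is not senior to E, the subordination leaves the order unchanged.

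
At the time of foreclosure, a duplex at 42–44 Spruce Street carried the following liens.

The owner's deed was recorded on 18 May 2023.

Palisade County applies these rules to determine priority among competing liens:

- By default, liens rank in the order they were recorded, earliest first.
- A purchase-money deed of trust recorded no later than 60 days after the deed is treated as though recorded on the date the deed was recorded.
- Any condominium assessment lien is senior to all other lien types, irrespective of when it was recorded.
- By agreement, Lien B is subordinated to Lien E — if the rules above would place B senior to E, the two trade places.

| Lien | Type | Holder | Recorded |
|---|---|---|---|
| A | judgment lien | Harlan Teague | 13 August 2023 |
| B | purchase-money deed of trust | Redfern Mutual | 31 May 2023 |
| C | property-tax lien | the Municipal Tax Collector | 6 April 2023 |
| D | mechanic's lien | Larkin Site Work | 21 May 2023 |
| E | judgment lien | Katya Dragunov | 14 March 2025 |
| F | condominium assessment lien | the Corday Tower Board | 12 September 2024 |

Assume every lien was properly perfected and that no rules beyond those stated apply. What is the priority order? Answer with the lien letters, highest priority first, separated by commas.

F, C, E, D, A, B

Adjusting effective dates: B was recorded within the 60-day window, so its effective date is the deed date 18 May 2023.
As a condominium assessment lien, F is senior to every other lien.
Among the remaining liens, by effective date: C (6 April 2023), B (18 May 2023), D (21 May 2023), A (13 August 2023), E (14 March 2025).
B is senior to E before the subordination, so the two trade places.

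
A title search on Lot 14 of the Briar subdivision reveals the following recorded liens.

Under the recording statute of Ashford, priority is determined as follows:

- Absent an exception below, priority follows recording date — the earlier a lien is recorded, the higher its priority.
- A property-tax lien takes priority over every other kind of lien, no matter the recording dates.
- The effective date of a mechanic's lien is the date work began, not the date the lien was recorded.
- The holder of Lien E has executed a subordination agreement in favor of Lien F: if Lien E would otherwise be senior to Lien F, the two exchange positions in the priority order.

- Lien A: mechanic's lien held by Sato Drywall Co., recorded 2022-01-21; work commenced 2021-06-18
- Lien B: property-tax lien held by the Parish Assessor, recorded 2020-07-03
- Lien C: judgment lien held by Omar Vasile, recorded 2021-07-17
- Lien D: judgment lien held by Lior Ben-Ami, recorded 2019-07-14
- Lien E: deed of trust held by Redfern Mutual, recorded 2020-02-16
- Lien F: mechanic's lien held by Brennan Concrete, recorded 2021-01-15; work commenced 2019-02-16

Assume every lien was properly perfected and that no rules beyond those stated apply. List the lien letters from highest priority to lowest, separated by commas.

B, F, D, E, A, C

First, effective dates: A's effective date is 2021-06-18, when work began; F is treated as recorded 2019-02-16, the work-commencement date.
As a property-tax lien, B is senior to every other lien.
Among the remaining liens, by effective date: F (2019-02-16), D (2019-07-14), E (2020-02-16), A (2021-06-18), C (2021-07-17).
Since E is not senior to F, the subordination leaves the order unchanged.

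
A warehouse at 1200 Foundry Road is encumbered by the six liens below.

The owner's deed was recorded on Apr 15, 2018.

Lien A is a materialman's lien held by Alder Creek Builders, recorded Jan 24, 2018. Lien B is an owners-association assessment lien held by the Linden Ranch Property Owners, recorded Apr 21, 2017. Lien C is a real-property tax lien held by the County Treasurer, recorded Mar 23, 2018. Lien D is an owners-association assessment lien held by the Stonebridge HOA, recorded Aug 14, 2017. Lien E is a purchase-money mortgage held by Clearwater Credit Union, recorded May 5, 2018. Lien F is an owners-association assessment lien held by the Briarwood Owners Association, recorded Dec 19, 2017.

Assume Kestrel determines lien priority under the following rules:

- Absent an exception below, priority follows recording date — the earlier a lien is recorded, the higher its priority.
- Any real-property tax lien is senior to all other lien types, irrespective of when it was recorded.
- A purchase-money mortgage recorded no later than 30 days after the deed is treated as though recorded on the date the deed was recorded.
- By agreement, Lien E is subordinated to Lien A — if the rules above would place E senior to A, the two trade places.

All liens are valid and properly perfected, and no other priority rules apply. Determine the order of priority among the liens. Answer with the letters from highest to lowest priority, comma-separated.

Effective dates: E's effective date is the deed date, Apr 15, 2018.
C is a real-property tax lien, so it outranks all other liens regardless of date.
Ordering the rest by effective date: B (Apr 21, 2017), D (Aug 14, 2017), F (Dec 19, 2017), A (Jan 24, 2018), E (Apr 15, 2018).
E is already junior to A, so the subordination agreement changes nothing.

C, B, D, F, A, E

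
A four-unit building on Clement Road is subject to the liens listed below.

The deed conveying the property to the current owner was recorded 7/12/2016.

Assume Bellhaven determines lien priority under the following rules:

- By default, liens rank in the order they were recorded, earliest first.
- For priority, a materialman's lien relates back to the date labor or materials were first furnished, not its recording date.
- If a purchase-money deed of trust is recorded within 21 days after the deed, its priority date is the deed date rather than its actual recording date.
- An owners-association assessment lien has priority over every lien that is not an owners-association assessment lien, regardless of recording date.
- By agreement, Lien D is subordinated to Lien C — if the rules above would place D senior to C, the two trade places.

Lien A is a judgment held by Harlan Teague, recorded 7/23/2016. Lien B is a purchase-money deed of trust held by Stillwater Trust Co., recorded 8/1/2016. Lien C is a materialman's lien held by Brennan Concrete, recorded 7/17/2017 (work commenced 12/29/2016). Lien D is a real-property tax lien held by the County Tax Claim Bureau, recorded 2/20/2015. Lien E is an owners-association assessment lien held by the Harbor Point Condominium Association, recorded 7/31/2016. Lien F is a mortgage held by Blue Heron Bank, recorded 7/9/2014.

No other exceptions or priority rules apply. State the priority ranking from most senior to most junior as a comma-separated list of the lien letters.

Effective dates after the stated exceptions: B relates back to the deed date 7/12/2016; C is treated as recorded 12/29/2016, the work-commencement date.
E, as an owners-association assessment lien, has superpriority and ranks first.
Remaining liens by effective date: F (7/9/2014), D (2/20/2015), B (7/12/2016), A (7/23/2016), C (12/29/2016).
Because D would otherwise rank above C, the subordination swaps them.

E, F, C, B, A, D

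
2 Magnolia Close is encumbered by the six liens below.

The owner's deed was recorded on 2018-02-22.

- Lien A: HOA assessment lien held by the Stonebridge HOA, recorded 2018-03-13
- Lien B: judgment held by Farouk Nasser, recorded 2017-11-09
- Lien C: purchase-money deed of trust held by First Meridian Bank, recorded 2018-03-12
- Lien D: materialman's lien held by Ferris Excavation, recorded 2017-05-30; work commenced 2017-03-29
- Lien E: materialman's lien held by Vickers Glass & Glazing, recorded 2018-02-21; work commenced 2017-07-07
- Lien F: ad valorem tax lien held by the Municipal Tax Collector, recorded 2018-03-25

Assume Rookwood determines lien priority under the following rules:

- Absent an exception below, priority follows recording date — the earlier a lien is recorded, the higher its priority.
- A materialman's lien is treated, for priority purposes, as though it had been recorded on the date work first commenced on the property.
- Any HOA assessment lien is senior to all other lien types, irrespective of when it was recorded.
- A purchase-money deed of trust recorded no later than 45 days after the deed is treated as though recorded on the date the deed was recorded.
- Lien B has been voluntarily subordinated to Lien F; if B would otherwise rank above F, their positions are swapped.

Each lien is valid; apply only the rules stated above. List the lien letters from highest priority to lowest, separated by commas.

A, D, E, F, C, B

Effective dates: C relates back to the deed date 2018-02-22; D's effective date is 2017-03-29, when work began; E's effective date is 2017-07-07, when work began.
A is an HOA assessment lien, so it outranks all other liens regardless of date.
Ordering the rest by effective date: D (2017-03-29), E (2017-07-07), B (2017-11-09), C (2018-02-22), F (2018-03-25).
B would otherwise be senior to F, so under the subordination agreement B and F exchange positions.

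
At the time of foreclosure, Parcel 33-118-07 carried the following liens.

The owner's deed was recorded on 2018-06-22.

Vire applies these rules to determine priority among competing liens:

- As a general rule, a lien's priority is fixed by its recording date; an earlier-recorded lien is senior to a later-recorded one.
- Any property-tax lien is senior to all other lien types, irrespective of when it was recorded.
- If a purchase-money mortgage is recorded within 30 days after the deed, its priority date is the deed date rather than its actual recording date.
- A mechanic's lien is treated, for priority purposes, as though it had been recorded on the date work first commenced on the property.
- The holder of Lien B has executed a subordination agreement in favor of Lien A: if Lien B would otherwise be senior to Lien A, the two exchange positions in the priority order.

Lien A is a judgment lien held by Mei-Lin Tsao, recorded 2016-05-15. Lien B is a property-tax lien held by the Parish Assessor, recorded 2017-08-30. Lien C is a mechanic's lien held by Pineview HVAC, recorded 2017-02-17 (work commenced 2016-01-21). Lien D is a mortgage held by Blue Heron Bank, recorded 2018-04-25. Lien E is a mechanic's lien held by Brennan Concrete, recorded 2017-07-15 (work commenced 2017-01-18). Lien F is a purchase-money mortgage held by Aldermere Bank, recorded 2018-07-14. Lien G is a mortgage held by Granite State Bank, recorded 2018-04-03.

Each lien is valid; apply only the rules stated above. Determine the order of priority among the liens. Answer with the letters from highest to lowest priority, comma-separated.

Adjusting effective dates: C relates back to 2016-01-21 (work commenced); E is treated as recorded 2017-01-18, the work-commencement date; F's effective date is the deed date, 2018-06-22.
B, as a property-tax lien, has superpriority and ranks first.
Ordering the rest by effective date: C (2016-01-21), A (2016-05-15), E (2017-01-18), G (2018-04-03), D (2018-04-25), F (2018-06-22).
B is senior to A before the subordination, so the two trade places.

A, C, B, E, G, D, F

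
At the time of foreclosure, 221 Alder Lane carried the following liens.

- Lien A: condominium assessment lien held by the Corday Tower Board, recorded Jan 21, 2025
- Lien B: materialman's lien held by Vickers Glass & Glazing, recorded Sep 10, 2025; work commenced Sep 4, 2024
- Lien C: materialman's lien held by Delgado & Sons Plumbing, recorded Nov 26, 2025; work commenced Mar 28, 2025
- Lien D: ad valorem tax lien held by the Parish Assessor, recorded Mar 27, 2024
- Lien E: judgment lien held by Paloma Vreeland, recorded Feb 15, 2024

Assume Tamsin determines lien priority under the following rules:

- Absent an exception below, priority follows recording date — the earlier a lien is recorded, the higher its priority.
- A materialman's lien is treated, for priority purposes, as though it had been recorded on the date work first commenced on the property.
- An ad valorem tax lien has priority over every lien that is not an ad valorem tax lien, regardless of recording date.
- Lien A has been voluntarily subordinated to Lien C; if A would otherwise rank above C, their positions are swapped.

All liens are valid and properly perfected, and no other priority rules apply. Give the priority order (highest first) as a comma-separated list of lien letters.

D, E, B, C, A

First, effective dates: B relates back to Sep 4, 2024 (work commenced); C relates back to Mar 28, 2025 (work commenced).
D is an ad valorem tax lien and takes priority over every other lien.
Among the remaining liens, by effective date: E (Feb 15, 2024), B (Sep 4, 2024), A (Jan 21, 2025), C (Mar 28, 2025).
The subordination applies — A was senior to C — so A and C swap.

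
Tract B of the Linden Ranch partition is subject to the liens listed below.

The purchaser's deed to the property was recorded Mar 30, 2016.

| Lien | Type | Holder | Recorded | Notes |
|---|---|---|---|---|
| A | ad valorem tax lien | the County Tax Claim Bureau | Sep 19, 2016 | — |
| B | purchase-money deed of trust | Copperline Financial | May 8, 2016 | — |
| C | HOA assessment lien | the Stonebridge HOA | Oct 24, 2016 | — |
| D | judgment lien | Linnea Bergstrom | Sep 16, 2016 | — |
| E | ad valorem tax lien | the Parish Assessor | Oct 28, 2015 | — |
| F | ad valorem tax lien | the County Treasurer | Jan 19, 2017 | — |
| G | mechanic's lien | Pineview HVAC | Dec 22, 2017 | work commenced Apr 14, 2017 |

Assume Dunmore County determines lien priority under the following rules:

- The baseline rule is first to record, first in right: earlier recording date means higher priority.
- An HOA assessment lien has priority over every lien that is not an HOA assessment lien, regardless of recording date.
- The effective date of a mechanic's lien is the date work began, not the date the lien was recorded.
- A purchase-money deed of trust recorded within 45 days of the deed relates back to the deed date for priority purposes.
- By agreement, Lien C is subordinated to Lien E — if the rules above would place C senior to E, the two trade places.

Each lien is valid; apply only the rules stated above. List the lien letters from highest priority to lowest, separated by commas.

First, effective dates: B's effective date is the deed date, Mar 30, 2016; G's effective date is Apr 14, 2017, when work began.
C is an HOA assessment lien, so it outranks all other liens regardless of date.
The other liens, earliest effective date first: E (Oct 28, 2015), B (Mar 30, 2016), D (Sep 16, 2016), A (Sep 19, 2016), F (Jan 19, 2017), G (Apr 14, 2017).
Because C would otherwise rank above E, the subordination swaps them.

E, C, B, D, A, F, G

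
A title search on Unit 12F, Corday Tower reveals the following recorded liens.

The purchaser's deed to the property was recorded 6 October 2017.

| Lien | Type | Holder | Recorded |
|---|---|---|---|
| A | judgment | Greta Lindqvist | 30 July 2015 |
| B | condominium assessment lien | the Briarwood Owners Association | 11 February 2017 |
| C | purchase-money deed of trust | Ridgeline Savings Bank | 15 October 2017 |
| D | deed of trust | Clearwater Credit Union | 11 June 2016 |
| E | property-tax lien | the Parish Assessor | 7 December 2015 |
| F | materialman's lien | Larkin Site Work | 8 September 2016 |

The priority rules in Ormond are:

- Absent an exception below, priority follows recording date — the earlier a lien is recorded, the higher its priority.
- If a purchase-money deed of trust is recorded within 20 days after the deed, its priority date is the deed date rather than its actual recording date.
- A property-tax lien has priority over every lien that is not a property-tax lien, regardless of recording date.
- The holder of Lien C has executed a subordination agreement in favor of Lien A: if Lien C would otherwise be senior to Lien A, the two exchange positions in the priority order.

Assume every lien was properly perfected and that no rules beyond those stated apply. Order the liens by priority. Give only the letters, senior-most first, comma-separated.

E, A, D, F, B, C

Adjusting effective dates: C's effective date is the deed date, 6 October 2017.
E is a property-tax lien, so it outranks all other liens regardless of date.
Ordering the rest by effective date: A (30 July 2015), D (11 June 2016), F (8 September 2016), B (11 February 2017), C (6 October 2017).
Since C is not senior to A, the subordination leaves the order unchanged.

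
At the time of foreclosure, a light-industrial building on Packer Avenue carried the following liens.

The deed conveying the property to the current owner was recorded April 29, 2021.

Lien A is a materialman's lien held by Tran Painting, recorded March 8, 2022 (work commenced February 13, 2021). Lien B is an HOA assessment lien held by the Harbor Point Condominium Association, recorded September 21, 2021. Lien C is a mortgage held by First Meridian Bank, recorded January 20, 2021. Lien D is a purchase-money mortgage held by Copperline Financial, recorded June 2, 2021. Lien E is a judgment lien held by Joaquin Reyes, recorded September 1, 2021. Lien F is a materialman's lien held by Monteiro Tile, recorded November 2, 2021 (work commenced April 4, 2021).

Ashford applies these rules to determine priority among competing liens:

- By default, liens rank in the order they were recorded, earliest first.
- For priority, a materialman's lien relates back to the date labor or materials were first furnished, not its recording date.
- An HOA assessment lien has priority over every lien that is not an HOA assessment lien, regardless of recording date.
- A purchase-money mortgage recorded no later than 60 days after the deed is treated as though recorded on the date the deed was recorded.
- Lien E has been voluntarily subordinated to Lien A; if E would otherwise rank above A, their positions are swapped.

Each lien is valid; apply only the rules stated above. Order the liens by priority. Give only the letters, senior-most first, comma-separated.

B, C, A, F, D, E

Effective dates after the stated exceptions: A is treated as recorded February 13, 2021, the work-commencement date; D's effective date is the deed date, April 29, 2021; F's effective date is April 4, 2021, when work began.
As an HOA assessment lien, B is senior to every other lien.
Remaining liens by effective date: C (January 20, 2021), A (February 13, 2021), F (April 4, 2021), D (April 29, 2021), E (September 1, 2021).
E already ranks below A; the subordination has no effect.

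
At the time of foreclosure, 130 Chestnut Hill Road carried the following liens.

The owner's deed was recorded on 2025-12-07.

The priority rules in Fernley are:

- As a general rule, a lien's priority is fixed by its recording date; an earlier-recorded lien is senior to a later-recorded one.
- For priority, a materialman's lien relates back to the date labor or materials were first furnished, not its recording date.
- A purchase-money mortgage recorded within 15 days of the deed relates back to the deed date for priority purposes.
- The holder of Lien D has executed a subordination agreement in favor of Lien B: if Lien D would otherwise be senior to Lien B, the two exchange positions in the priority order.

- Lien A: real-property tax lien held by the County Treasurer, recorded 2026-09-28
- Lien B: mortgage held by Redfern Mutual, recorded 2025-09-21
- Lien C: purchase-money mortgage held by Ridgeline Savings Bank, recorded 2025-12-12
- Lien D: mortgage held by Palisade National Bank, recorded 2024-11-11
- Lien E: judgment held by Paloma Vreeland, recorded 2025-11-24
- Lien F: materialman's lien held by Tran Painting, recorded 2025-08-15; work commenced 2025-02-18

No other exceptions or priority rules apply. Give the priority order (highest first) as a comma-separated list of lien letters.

B, F, D, E, C, A

Adjusting effective dates: C's effective date is the deed date, 2025-12-07; F's effective date is 2025-02-18, when work began.
By effective date, earliest first: D (2024-11-11), F (2025-02-18), B (2025-09-21), E (2025-11-24), C (2025-12-07), A (2026-09-28).
D is senior to B before the subordination, so the two trade places.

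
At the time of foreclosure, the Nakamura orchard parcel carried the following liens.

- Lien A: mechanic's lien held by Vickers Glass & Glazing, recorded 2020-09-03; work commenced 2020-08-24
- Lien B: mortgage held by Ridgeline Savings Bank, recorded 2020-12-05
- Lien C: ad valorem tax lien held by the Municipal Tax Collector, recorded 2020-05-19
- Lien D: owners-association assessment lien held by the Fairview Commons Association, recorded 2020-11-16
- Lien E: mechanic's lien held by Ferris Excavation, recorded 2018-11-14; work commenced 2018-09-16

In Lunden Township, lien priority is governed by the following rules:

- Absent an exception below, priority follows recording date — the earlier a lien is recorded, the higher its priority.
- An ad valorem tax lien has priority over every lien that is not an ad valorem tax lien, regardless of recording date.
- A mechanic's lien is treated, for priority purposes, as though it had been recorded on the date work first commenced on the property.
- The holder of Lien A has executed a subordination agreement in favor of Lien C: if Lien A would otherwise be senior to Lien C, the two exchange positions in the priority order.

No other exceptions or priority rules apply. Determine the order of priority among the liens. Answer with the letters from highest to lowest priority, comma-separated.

C, E, A, D, B

First, effective dates: A relates back to 2020-08-24 (work commenced); E relates back to 2018-09-16 (work commenced).
C is an ad valorem tax lien, so it outranks all other liens regardless of date.
Remaining liens by effective date: E (2018-09-16), A (2020-08-24), D (2020-11-16), B (2020-12-05).
A already ranks below C; the subordination has no effect.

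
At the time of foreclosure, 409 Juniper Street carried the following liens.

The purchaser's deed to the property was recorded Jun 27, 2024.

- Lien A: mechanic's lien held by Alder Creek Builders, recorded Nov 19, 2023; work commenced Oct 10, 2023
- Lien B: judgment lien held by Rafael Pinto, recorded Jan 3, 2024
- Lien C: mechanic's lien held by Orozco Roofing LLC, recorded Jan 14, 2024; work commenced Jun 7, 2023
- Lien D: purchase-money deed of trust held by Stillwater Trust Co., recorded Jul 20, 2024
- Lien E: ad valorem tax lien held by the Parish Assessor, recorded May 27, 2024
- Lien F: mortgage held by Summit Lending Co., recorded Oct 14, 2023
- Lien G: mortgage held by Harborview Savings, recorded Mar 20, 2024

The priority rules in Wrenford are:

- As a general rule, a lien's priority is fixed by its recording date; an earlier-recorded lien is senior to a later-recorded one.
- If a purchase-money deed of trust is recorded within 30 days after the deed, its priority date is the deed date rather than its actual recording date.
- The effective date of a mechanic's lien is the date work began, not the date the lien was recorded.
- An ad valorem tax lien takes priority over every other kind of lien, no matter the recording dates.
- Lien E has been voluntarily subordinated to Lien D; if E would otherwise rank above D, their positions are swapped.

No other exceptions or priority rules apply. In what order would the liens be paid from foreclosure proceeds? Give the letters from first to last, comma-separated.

D, C, A, F, B, G, E

Effective dates: A relates back to Oct 10, 2023 (work commenced); C's effective date is Jun 7, 2023, when work began; D relates back to the deed date Jun 27, 2024.
As an ad valorem tax lien, E is senior to every other lien.
Ordering the rest by effective date: C (Jun 7, 2023), A (Oct 10, 2023), F (Oct 14, 2023), B (Jan 3, 2024), G (Mar 20, 2024), D (Jun 27, 2024).
E would otherwise be senior to D, so under the subordination agreement E and D exchange positions.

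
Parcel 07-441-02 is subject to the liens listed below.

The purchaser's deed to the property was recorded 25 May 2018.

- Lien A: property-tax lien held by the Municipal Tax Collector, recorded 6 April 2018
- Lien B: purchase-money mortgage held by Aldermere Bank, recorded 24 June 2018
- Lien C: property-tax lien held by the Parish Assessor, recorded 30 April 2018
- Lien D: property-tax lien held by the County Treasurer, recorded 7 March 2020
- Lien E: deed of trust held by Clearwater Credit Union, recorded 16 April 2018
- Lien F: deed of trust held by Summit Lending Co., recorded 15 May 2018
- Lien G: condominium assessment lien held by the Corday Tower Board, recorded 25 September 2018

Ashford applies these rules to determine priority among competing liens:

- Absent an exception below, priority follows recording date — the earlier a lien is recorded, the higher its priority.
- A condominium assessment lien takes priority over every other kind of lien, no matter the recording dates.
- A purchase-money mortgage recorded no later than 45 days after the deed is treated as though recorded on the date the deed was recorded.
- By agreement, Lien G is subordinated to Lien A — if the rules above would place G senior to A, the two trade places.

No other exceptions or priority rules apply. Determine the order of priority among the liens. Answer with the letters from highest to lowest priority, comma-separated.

A, G, E, C, F, B, D

First, effective dates: B was recorded within the 45-day window, so its effective date is the deed date 25 May 2018.
G is a condominium assessment lien and takes priority over every other lien.
The other liens, earliest effective date first: A (6 April 2018), E (16 April 2018), C (30 April 2018), F (15 May 2018), B (25 May 2018), D (7 March 2020).
G would otherwise be senior to A, so under the subordination agreement G and A exchange positions.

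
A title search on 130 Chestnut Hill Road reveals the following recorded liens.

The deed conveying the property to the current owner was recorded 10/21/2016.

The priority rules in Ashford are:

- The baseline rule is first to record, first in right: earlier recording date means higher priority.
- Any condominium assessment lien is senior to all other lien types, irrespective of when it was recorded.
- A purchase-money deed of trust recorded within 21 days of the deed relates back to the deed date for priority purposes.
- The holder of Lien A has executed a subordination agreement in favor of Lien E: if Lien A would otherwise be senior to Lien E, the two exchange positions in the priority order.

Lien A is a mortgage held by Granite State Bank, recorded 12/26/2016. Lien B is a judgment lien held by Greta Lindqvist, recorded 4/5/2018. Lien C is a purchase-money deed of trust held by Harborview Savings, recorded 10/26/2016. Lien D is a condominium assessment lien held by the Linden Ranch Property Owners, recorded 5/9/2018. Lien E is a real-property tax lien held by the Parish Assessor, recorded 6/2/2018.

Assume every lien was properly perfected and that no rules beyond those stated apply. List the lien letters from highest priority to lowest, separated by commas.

D, C, E, B, A

Effective dates: C was recorded within the 21-day window, so its effective date is the deed date 10/21/2016.
D is a condominium assessment lien and takes priority over every other lien.
Ordering the rest by effective date: C (10/21/2016), A (12/26/2016), B (4/5/2018), E (6/2/2018).
A would otherwise be senior to E, so under the subordination agreement A and E exchange positions.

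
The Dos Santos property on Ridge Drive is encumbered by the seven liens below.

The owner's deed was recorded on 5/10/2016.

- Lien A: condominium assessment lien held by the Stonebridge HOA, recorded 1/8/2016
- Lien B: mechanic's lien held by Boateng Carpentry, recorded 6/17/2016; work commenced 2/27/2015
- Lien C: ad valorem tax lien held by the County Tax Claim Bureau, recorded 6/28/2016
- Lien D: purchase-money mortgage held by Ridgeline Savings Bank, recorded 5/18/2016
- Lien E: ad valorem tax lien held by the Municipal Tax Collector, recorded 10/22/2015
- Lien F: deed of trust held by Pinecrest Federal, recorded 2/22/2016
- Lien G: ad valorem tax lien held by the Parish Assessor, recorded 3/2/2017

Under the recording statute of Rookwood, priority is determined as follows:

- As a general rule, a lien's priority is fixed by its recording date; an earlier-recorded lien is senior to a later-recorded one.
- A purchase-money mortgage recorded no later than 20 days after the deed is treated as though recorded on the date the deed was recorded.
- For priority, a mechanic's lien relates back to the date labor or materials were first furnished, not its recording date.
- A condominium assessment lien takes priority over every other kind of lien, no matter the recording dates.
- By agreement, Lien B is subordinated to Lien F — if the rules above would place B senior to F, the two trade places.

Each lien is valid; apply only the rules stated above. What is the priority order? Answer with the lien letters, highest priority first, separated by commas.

A, F, E, B, D, C, G

Effective dates: B relates back to 2/27/2015 (work commenced); D's effective date is the deed date, 5/10/2016.
A is a condominium assessment lien and takes priority over every other lien.
Among the remaining liens, by effective date: B (2/27/2015), E (10/22/2015), F (2/22/2016), D (5/10/2016), C (6/28/2016), G (3/2/2017).
The subordination applies — B was senior to F — so B and F swap.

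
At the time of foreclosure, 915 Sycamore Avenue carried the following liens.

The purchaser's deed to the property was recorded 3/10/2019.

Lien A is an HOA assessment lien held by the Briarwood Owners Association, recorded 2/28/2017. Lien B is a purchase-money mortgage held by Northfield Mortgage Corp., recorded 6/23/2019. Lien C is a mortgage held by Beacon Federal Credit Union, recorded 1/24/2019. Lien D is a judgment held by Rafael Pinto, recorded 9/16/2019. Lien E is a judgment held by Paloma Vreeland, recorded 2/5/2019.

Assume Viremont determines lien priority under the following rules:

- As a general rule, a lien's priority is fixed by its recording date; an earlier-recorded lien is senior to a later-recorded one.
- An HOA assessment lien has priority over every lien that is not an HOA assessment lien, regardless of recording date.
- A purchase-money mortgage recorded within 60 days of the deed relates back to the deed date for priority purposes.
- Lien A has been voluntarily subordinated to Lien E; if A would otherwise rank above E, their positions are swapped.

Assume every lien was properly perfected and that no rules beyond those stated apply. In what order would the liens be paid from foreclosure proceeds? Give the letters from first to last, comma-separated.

Adjusting effective dates: B missed the 60-day window (105 days after the deed), so its recording date stands.
A is an HOA assessment lien, so it outranks all other liens regardless of date.
Ordering the rest by effective date: C (1/24/2019), E (2/5/2019), B (6/23/2019), D (9/16/2019).
A is senior to E before the subordination, so the two trade places.

E, C, A, B, D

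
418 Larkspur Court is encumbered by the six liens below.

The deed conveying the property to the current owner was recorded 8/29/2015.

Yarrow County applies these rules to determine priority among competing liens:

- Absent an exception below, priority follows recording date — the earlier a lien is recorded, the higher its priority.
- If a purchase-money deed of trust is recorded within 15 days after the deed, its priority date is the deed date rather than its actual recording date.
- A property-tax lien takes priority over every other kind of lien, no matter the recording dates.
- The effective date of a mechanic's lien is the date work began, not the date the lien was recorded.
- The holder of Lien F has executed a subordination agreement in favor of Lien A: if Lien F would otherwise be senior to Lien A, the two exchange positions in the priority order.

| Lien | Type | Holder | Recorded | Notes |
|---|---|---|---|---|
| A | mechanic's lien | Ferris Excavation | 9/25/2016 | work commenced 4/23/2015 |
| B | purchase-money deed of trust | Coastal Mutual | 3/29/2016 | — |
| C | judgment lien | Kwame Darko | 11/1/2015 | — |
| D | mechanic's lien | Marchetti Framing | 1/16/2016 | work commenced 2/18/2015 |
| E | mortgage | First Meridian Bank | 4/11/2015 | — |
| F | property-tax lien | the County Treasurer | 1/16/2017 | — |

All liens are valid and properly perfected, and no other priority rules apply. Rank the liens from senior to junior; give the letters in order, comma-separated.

Effective dates after the stated exceptions: A's effective date is 4/23/2015, when work began; B was recorded 213 days after the deed, outside the 15-day window, so it keeps its recording date; D's effective date is 2/18/2015, when work began.
F, as a property-tax lien, has superpriority and ranks first.
Among the remaining liens, by effective date: D (2/18/2015), E (4/11/2015), A (4/23/2015), C (11/1/2015), B (3/29/2016).
F would otherwise be senior to A, so under the subordination agreement F and A exchange positions.

A, D, E, F, C, B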